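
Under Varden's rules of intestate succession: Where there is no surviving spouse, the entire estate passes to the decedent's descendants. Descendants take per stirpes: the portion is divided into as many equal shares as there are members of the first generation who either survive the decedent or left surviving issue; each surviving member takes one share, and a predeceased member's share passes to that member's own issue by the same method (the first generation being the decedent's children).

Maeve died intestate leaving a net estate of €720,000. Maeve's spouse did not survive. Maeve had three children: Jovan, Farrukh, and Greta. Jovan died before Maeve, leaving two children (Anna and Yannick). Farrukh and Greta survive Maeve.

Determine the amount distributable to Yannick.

Yannick receives €120,000.

The entire €720,000 passes to the descendants.
That amount (€720,000) is divided into 3 shares of €240,000: Farrukh and Greta each take €240,000; Jovan's €240,000 share passes to Jovan's issue.
Jovan's share (€240,000) is divided into 2 shares of €120,000: Anna and Yannick each take €120,000.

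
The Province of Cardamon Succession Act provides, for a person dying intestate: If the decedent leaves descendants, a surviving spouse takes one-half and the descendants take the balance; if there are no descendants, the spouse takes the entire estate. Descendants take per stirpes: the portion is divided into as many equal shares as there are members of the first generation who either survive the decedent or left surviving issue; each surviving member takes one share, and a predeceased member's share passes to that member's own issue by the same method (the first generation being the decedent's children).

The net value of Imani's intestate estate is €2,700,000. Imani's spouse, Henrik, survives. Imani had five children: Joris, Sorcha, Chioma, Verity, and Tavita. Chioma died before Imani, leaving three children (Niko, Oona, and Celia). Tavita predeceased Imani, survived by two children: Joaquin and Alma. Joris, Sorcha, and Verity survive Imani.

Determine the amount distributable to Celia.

Celia receives €90,000.

Henrik takes one-half of €2,700,000 = €1,350,000. The remaining €1,350,000 passes to the descendants.
The descendants' portion (€1,350,000) is divided into 5 shares of €270,000: Joris, Sorcha, and Verity each take €270,000; Chioma's €270,000 share passes to Chioma's issue; Tavita's €270,000 share passes to Tavita's issue.
Chioma's share (€270,000) is divided into 3 shares of €90,000: Niko, Oona, and Celia each take €90,000.
Tavita's share (€270,000) is divided into 2 shares of €135,000: Joaquin and Alma each take €135,000.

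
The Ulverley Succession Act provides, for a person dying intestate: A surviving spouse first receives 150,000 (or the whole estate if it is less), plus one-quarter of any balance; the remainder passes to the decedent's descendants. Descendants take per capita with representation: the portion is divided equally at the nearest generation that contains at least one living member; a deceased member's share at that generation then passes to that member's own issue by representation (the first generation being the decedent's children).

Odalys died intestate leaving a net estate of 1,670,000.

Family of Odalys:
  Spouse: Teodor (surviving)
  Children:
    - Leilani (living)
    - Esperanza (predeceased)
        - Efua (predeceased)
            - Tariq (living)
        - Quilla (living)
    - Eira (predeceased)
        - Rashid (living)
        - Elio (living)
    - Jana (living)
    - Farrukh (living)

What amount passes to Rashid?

Teodor first takes 150,000, leaving a balance of 1,520,000. Teodor then takes one-quarter of the balance (380,000), for a total of 530,000. The remaining 1,140,000 passes to the descendants.
The descendants' portion (1,140,000) is divided into 5 shares of 228,000: Leilani, Jana, and Farrukh each take 228,000; Esperanza's 228,000 share passes to Esperanza's issue; Eira's 228,000 share passes to Eira's issue.
Esperanza's share (228,000) is divided into 2 shares of 114,000: Quilla takes 114,000; Efua's 114,000 share passes to Efua's issue.
Efua's share (114,000) passes entirely to Tariq.
Eira's share (228,000) is divided into 2 shares of 114,000: Rashid and Elio each take 114,000.

Rashid receives 114,000.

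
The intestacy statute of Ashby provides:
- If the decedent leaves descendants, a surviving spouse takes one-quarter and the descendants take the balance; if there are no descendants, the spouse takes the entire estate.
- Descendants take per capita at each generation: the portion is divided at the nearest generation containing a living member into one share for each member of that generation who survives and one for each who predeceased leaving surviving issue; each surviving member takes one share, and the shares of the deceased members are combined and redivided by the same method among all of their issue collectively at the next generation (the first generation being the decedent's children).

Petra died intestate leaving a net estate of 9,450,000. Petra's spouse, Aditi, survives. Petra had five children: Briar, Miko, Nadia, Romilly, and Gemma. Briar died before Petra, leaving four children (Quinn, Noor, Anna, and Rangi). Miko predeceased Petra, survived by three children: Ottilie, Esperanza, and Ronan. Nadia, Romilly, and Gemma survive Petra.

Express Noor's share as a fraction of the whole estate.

Noor receives 3/70 of the estate.

Aditi takes one-quarter of 9,450,000 = 2,362,500. The remaining 7,087,500 passes to the descendants.
The descendants' portion (7,087,500) is divided at the children's generation into 5 shares of 1,417,500. Nadia, Romilly, and Gemma each take 1,417,500. The 2 shares of the deceased (Briar and Miko) are combined into a pool of 2,835,000.
That pool (2,835,000) is divided at the grandchildren's generation equally among Quinn, Noor, Anna, Rangi, Ottilie, Esperanza, and Ronan: 405,000 each.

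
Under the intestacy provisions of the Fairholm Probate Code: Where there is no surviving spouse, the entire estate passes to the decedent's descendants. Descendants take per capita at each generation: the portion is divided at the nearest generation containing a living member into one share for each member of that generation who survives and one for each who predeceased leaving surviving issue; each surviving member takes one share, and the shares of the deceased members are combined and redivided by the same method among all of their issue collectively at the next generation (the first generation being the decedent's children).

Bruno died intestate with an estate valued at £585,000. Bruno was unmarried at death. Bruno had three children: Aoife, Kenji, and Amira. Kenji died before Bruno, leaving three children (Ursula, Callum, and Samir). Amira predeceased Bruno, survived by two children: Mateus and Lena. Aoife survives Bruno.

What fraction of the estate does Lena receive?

The entire £585,000 passes to the descendants.
That amount (£585,000) is divided at the children's generation into 3 shares of £195,000. Aoife takes £195,000. The 2 shares of the deceased (Kenji and Amira) are combined into a pool of £390,000.
That pool (£390,000) is divided at the grandchildren's generation equally among Ursula, Callum, Samir, Mateus, and Lena: £78,000 each.

Lena receives 2/15 of the estate.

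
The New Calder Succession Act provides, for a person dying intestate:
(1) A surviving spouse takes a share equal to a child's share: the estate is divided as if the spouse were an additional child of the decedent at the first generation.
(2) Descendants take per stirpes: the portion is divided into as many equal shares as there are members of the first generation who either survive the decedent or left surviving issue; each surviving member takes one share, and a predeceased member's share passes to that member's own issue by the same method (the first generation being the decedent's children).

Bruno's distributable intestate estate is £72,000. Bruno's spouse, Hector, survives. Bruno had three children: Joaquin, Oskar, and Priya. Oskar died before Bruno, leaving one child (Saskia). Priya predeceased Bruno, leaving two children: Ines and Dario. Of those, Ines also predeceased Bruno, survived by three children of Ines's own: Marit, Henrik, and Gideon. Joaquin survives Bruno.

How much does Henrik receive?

The spouse counts as an additional share at the children's level, so there are 4 primary shares of £18,000. Hector takes one such share (£18,000).
The children's combined portion (£54,000) is divided into 3 shares of £18,000: Joaquin takes £18,000; Oskar's £18,000 share passes to Oskar's issue; Priya's £18,000 share passes to Priya's issue.
Oskar's share (£18,000) passes entirely to Saskia.
Priya's share (£18,000) is divided into 2 shares of £9,000: Dario takes £9,000; Ines's £9,000 share passes to Ines's issue.
Ines's share (£9,000) is divided into 3 shares of £3,000: Marit, Henrik, and Gideon each take £3,000.

Henrik receives £3,000.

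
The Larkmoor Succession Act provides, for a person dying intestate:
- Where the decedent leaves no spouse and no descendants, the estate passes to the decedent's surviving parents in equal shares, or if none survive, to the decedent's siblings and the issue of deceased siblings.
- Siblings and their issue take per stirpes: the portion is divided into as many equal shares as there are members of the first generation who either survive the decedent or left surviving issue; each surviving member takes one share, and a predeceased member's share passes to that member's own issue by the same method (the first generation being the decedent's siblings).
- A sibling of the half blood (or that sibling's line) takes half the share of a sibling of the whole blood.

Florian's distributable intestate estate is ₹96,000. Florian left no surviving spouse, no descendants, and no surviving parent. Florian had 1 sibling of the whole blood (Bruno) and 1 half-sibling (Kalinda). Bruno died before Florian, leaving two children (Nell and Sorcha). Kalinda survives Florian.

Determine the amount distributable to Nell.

The entire ₹96,000 passes to the siblings and their issue.
Counting each half-blood sibling's line as half a unit, there are 3/2 units in ₹96,000, so one unit is ₹64,000. Whole-blood lines (Bruno) take ₹64,000 each; half-blood lines (Kalinda) take ₹32,000 each.
Bruno's share (₹64,000) is divided into 2 shares of ₹32,000: Nell and Sorcha each take ₹32,000.

Nell receives ₹32,000.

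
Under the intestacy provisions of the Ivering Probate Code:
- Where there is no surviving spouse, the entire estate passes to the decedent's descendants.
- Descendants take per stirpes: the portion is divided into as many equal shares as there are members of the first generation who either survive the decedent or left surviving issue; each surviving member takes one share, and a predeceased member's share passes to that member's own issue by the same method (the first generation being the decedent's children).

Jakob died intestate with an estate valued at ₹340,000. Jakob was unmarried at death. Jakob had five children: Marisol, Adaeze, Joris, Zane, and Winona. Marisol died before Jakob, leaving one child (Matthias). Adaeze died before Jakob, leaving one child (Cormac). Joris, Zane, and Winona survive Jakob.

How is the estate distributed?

Matthias: ₹68,000; Cormac: ₹68,000; Joris: ₹68,000; Zane: ₹68,000; Winona: ₹68,000

The entire ₹340,000 passes to the descendants.
That amount (₹340,000) is divided into 5 shares of ₹68,000: Joris, Zane, and Winona each take ₹68,000; Marisol's ₹68,000 share passes to Marisol's issue; Adaeze's ₹68,000 share passes to Adaeze's issue.
Marisol's share (₹68,000) passes entirely to Matthias.
Adaeze's share (₹68,000) passes entirely to Cormac.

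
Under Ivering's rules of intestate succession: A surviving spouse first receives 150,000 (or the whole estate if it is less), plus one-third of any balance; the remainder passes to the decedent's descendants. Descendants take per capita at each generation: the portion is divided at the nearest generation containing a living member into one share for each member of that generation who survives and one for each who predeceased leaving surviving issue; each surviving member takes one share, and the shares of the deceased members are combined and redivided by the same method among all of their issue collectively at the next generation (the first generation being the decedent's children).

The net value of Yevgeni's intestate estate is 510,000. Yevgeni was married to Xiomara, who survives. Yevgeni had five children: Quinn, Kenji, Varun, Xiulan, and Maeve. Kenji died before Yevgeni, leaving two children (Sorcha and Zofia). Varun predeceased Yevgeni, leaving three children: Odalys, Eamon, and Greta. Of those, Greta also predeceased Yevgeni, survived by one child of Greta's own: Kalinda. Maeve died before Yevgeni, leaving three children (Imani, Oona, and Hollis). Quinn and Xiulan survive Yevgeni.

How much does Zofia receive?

Zofia receives 18,000.

Xiomara first takes 150,000, leaving a balance of 360,000. Xiomara then takes one-third of the balance (120,000), for a total of 270,000. The remaining 240,000 passes to the descendants.
The descendants' portion (240,000) is divided at the children's generation into 5 shares of 48,000. Quinn and Xiulan each take 48,000. The 3 shares of the deceased (Kenji, Varun, and Maeve) are combined into a pool of 144,000.
That pool (144,000) is divided at the grandchildren's generation into 8 shares of 18,000. Sorcha, Zofia, Odalys, Eamon, Imani, Oona, and Hollis each take 18,000. The remaining share for the deceased Greta (18,000) is carried to the next generation.
That pool (18,000) passes entirely to Kalinda, the sole taker at the great-grandchildren's generation.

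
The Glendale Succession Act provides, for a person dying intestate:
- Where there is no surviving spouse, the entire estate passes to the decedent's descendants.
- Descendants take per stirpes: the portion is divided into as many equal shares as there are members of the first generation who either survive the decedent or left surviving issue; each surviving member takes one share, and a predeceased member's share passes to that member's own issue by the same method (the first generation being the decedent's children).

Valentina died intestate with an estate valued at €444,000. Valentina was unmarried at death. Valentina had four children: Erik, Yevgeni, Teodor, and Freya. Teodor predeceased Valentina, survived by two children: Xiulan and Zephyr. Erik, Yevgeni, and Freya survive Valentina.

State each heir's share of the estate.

The entire €444,000 passes to the descendants.
That amount (€444,000) is divided into 4 shares of €111,000: Erik, Yevgeni, and Freya each take €111,000; Teodor's €111,000 share passes to Teodor's issue.
Teodor's share (€111,000) is divided into 2 shares of €55,500: Xiulan and Zephyr each take €55,500.

Erik: €111,000; Yevgeni: €111,000; Xiulan: €55,500; Zephyr: €55,500; Freya: €111,000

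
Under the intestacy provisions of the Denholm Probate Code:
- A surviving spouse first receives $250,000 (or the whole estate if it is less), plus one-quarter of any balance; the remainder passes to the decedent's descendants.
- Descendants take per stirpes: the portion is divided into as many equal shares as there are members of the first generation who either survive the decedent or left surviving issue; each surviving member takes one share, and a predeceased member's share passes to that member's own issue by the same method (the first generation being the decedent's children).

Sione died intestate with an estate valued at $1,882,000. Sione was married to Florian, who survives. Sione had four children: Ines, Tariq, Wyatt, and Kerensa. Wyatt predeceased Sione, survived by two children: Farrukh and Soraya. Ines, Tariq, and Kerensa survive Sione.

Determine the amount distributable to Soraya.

Soraya receives $153,000.

Florian first takes $250,000, leaving a balance of $1,632,000. Florian then takes one-quarter of the balance ($408,000), for a total of $658,000. The remaining $1,224,000 passes to the descendants.
The descendants' portion ($1,224,000) is divided into 4 shares of $306,000: Ines, Tariq, and Kerensa each take $306,000; Wyatt's $306,000 share passes to Wyatt's issue.
Wyatt's share ($306,000) is divided into 2 shares of $153,000: Farrukh and Soraya each take $153,000.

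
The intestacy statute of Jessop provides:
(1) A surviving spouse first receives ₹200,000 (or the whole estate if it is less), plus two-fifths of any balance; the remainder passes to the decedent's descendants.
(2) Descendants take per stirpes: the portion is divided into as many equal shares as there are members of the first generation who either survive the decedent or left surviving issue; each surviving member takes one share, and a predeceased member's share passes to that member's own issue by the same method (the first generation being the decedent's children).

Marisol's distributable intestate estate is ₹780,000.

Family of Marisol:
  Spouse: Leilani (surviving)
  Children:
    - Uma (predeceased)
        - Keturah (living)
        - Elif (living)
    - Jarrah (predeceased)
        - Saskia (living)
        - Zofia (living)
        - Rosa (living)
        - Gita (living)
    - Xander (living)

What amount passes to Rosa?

Leilani first takes ₹200,000, leaving a balance of ₹580,000. Leilani then takes two-fifths of the balance (₹232,000), for a total of ₹432,000. The remaining ₹348,000 passes to the descendants.
The descendants' portion (₹348,000) is divided into 3 shares of ₹116,000: Xander takes ₹116,000; Uma's ₹116,000 share passes to Uma's issue; Jarrah's ₹116,000 share passes to Jarrah's issue.
Uma's share (₹116,000) is divided into 2 shares of ₹58,000: Keturah and Elif each take ₹58,000.
Jarrah's share (₹116,000) is divided into 4 shares of ₹29,000: Saskia, Zofia, Rosa, and Gita each take ₹29,000.

Rosa receives ₹29,000.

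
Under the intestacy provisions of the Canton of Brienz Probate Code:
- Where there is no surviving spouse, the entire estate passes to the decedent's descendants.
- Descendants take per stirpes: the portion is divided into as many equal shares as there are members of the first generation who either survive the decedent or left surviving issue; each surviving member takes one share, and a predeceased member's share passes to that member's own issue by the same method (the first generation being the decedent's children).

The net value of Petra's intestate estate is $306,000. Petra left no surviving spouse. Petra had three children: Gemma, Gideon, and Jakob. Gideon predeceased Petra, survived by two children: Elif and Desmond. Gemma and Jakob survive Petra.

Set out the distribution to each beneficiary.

Gemma: $102,000; Elif: $51,000; Desmond: $51,000; Jakob: $102,000

The entire $306,000 passes to the descendants.
That amount ($306,000) is divided into 3 shares of $102,000: Gemma and Jakob each take $102,000; Gideon's $102,000 share passes to Gideon's issue.
Gideon's share ($102,000) is divided into 2 shares of $51,000: Elif and Desmond each take $51,000.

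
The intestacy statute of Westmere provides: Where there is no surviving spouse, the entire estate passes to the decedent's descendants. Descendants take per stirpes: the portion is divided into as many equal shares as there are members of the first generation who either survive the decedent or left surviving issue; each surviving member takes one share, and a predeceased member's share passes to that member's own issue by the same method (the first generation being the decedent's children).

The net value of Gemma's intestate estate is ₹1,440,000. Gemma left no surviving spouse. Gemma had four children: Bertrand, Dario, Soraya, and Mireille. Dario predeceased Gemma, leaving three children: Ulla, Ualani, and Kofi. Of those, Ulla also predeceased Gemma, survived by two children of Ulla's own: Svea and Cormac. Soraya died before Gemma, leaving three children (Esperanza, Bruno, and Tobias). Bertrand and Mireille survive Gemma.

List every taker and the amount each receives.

The entire ₹1,440,000 passes to the descendants.
That amount (₹1,440,000) is divided into 4 shares of ₹360,000: Bertrand and Mireille each take ₹360,000; Dario's ₹360,000 share passes to Dario's issue; Soraya's ₹360,000 share passes to Soraya's issue.
Dario's share (₹360,000) is divided into 3 shares of ₹120,000: Ualani and Kofi each take ₹120,000; Ulla's ₹120,000 share passes to Ulla's issue.
Ulla's share (₹120,000) is divided into 2 shares of ₹60,000: Svea and Cormac each take ₹60,000.
Soraya's share (₹360,000) is divided into 3 shares of ₹120,000: Esperanza, Bruno, and Tobias each take ₹120,000.

Bertrand: ₹360,000; Svea: ₹60,000; Cormac: ₹60,000; Ualani: ₹120,000; Kofi: ₹120,000; Esperanza: ₹120,000; Bruno: ₹120,000; Tobias: ₹120,000; Mireille: ₹360,000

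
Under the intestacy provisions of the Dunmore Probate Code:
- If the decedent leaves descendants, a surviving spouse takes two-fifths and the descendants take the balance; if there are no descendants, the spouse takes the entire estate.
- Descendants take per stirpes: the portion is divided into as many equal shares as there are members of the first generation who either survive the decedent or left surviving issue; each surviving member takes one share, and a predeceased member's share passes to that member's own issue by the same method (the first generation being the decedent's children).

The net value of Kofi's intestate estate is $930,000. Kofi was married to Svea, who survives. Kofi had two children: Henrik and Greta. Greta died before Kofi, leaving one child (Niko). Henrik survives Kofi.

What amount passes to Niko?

Niko receives $279,000.

Svea takes two-fifths of $930,000 = $372,000. The remaining $558,000 passes to the descendants.
The descendants' portion ($558,000) is divided into 2 shares of $279,000: Henrik takes $279,000; Greta's $279,000 share passes to Greta's issue.
Greta's share ($279,000) passes entirely to Niko.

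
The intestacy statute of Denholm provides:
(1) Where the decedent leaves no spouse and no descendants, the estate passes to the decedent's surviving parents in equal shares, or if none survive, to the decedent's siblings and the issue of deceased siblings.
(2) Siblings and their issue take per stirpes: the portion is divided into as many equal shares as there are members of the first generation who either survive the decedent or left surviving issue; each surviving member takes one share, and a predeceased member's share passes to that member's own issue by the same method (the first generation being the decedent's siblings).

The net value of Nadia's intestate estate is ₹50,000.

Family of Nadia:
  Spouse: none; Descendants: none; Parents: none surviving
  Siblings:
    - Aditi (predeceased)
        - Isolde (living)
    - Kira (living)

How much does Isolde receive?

The entire ₹50,000 passes to the siblings and their issue.
That amount (₹50,000) is divided into 2 shares of ₹25,000: Kira takes ₹25,000; Aditi's ₹25,000 share passes to Aditi's issue.
Aditi's share (₹25,000) passes entirely to Isolde.

Isolde receives ₹25,000.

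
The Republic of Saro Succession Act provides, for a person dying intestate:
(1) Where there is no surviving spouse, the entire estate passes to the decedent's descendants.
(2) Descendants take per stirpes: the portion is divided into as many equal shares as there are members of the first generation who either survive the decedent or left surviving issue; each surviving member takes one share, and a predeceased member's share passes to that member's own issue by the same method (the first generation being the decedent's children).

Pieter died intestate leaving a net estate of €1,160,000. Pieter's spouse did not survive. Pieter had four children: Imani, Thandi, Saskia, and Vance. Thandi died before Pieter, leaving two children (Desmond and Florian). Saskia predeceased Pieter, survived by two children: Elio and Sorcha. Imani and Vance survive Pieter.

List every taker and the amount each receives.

Imani: €290,000; Desmond: €145,000; Florian: €145,000; Elio: €145,000; Sorcha: €145,000; Vance: €290,000

The entire €1,160,000 passes to the descendants.
That amount (€1,160,000) is divided into 4 shares of €290,000: Imani and Vance each take €290,000; Thandi's €290,000 share passes to Thandi's issue; Saskia's €290,000 share passes to Saskia's issue.
Thandi's share (€290,000) is divided into 2 shares of €145,000: Desmond and Florian each take €145,000.
Saskia's share (€290,000) is divided into 2 shares of €145,000: Elio and Sorcha each take €145,000.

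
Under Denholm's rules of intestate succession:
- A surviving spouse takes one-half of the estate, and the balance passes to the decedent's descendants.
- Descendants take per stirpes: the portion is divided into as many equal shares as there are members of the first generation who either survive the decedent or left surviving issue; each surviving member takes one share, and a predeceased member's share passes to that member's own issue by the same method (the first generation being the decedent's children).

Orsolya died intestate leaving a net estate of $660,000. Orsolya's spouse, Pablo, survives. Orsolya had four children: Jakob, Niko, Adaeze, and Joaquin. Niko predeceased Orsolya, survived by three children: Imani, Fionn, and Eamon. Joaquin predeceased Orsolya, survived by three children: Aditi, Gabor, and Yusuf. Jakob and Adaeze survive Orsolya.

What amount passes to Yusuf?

Yusuf receives $27,500.

Pablo takes one-half of $660,000 = $330,000. The remaining $330,000 passes to the descendants.
The descendants' portion ($330,000) is divided into 4 shares of $82,500: Jakob and Adaeze each take $82,500; Niko's $82,500 share passes to Niko's issue; Joaquin's $82,500 share passes to Joaquin's issue.
Niko's share ($82,500) is divided into 3 shares of $27,500: Imani, Fionn, and Eamon each take $27,500.
Joaquin's share ($82,500) is divided into 3 shares of $27,500: Aditi, Gabor, and Yusuf each take $27,500.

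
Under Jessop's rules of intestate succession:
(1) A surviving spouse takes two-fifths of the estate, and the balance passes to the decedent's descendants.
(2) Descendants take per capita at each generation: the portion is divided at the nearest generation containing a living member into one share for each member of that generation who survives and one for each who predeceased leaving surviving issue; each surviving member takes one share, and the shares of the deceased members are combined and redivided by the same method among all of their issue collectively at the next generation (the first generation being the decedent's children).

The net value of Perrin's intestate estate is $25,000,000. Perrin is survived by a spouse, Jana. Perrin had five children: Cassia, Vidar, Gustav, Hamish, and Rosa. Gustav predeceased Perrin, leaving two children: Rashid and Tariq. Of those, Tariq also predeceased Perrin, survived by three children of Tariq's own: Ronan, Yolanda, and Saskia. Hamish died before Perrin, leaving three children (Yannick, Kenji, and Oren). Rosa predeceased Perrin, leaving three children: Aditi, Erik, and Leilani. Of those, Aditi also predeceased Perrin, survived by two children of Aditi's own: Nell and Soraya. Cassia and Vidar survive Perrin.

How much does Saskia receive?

Jana takes two-fifths of $25,000,000 = $10,000,000. The remaining $15,000,000 passes to the descendants.
The descendants' portion ($15,000,000) is divided at the children's generation into 5 shares of $3,000,000. Cassia and Vidar each take $3,000,000. The 3 shares of the deceased (Gustav, Hamish, and Rosa) are combined into a pool of $9,000,000.
That pool ($9,000,000) is divided at the grandchildren's generation into 8 shares of $1,125,000. Rashid, Yannick, Kenji, Oren, Erik, and Leilani each take $1,125,000. The 2 shares of the deceased (Tariq and Aditi) are combined into a pool of $2,250,000.
That pool ($2,250,000) is divided at the great-grandchildren's generation equally among Ronan, Yolanda, Saskia, Nell, and Soraya: $450,000 each.

Saskia receives $450,000.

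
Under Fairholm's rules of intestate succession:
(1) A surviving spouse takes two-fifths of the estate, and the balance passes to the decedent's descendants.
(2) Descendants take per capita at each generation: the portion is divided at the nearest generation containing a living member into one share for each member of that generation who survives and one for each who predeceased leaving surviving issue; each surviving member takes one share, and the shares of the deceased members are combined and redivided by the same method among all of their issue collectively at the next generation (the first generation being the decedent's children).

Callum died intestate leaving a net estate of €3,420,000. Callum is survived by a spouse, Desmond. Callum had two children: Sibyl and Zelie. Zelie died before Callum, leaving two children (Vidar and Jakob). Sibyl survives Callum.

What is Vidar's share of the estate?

Desmond takes two-fifths of €3,420,000 = €1,368,000. The remaining €2,052,000 passes to the descendants.
The descendants' portion (€2,052,000) is divided at the children's generation into 2 shares of €1,026,000. Sibyl takes €1,026,000. The remaining share for the deceased Zelie (€1,026,000) is carried to the next generation.
That pool (€1,026,000) is divided at the grandchildren's generation equally among Vidar and Jakob: €513,000 each.

Vidar receives €513,000.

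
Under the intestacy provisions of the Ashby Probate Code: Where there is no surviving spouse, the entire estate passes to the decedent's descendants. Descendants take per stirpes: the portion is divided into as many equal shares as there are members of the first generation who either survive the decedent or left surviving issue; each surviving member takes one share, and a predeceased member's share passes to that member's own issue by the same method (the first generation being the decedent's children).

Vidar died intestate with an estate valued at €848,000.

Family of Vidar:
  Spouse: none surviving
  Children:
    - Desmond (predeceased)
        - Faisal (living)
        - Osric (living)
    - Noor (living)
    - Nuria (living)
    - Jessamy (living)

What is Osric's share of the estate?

Osric receives €106,000.

The entire €848,000 passes to the descendants.
That amount (€848,000) is divided into 4 shares of €212,000: Noor, Nuria, and Jessamy each take €212,000; Desmond's €212,000 share passes to Desmond's issue.
Desmond's share (€212,000) is divided into 2 shares of €106,000: Faisal and Osric each take €106,000.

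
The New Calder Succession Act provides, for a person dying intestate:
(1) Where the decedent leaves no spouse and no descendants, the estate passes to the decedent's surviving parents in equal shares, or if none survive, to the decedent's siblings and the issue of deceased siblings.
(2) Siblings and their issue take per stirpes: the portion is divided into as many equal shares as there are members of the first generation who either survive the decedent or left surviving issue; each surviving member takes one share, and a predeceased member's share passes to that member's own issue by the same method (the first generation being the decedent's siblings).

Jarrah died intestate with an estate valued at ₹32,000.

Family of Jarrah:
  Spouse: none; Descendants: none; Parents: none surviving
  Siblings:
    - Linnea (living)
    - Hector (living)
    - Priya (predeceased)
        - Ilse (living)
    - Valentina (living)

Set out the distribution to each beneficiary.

The entire ₹32,000 passes to the siblings and their issue.
That amount (₹32,000) is divided into 4 shares of ₹8,000: Linnea, Hector, and Valentina each take ₹8,000; Priya's ₹8,000 share passes to Priya's issue.
Priya's share (₹8,000) passes entirely to Ilse.

Linnea: ₹8,000; Hector: ₹8,000; Ilse: ₹8,000; Valentina: ₹8,000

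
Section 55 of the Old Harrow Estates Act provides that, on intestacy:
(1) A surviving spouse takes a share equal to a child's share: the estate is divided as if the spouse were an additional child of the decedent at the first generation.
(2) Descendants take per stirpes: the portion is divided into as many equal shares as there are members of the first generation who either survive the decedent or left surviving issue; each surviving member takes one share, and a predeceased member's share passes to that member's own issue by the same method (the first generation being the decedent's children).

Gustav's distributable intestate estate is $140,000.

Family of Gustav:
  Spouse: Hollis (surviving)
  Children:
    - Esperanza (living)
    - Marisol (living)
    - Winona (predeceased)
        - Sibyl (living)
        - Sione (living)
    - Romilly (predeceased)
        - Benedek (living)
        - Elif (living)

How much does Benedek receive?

The spouse counts as an additional share at the children's level, so there are 5 primary shares of $28,000. Hollis takes one such share ($28,000).
The children's combined portion ($112,000) is divided into 4 shares of $28,000: Esperanza and Marisol each take $28,000; Winona's $28,000 share passes to Winona's issue; Romilly's $28,000 share passes to Romilly's issue.
Winona's share ($28,000) is divided into 2 shares of $14,000: Sibyl and Sione each take $14,000.
Romilly's share ($28,000) is divided into 2 shares of $14,000: Benedek and Elif each take $14,000.

Benedek receives $14,000.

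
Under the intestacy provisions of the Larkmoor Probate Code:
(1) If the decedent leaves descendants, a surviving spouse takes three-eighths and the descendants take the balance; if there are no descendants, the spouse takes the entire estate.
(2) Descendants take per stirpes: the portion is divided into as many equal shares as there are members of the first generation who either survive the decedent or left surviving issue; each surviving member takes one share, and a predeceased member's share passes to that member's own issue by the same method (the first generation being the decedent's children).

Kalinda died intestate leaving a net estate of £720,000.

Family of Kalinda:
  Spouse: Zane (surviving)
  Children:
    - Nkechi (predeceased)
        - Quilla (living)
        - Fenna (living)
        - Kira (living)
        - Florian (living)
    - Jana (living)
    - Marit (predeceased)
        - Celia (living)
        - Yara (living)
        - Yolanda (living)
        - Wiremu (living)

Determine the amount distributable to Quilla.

Zane takes three-eighths of £720,000 = £270,000. The remaining £450,000 passes to the descendants.
The descendants' portion (£450,000) is divided into 3 shares of £150,000: Jana takes £150,000; Nkechi's £150,000 share passes to Nkechi's issue; Marit's £150,000 share passes to Marit's issue.
Nkechi's share (£150,000) is divided into 4 shares of £37,500: Quilla, Fenna, Kira, and Florian each take £37,500.
Marit's share (£150,000) is divided into 4 shares of £37,500: Celia, Yara, Yolanda, and Wiremu each take £37,500.

Quilla receives £37,500.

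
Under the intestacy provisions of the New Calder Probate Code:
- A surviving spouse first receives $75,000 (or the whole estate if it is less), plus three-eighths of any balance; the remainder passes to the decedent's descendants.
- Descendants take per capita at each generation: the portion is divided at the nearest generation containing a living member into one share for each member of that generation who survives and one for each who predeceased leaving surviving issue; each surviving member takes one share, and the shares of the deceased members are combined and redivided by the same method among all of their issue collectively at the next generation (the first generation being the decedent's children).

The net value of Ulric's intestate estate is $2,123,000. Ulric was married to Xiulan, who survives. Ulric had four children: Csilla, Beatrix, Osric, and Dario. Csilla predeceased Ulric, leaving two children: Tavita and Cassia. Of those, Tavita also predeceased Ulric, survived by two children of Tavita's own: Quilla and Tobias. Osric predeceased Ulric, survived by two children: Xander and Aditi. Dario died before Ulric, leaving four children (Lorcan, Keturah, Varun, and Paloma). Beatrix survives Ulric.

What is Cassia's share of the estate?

Xiulan first takes $75,000, leaving a balance of $2,048,000. Xiulan then takes three-eighths of the balance ($768,000), for a total of $843,000. The remaining $1,280,000 passes to the descendants.
The descendants' portion ($1,280,000) is divided at the children's generation into 4 shares of $320,000. Beatrix takes $320,000. The 3 shares of the deceased (Csilla, Osric, and Dario) are combined into a pool of $960,000.
That pool ($960,000) is divided at the grandchildren's generation into 8 shares of $120,000. Cassia, Xander, Aditi, Lorcan, Keturah, Varun, and Paloma each take $120,000. The remaining share for the deceased Tavita ($120,000) is carried to the next generation.
That pool ($120,000) is divided at the great-grandchildren's generation equally among Quilla and Tobias: $60,000 each.

Cassia receives $120,000.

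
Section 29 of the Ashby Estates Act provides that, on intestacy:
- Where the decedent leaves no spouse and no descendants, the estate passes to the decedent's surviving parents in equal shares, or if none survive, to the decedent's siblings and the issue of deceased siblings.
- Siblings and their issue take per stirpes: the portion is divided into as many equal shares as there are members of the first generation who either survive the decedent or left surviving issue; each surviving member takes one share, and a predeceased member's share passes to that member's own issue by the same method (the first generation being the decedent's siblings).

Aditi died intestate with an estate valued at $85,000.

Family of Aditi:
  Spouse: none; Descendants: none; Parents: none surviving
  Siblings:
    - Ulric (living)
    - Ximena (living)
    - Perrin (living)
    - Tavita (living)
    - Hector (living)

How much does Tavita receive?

Tavita receives $17,000.

The entire $85,000 passes to the siblings and their issue.
That amount ($85,000) is divided into 5 shares of $17,000: Ulric, Ximena, Perrin, Tavita, and Hector each take $17,000.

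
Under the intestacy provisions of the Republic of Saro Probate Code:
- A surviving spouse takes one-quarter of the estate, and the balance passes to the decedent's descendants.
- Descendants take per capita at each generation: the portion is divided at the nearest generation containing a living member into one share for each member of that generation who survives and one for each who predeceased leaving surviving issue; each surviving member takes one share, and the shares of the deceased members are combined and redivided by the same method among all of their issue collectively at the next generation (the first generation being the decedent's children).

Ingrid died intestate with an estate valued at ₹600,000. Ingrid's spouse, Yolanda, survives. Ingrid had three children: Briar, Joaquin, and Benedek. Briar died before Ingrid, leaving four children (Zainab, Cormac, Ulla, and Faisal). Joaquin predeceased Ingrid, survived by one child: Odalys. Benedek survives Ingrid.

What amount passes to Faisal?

Yolanda takes one-quarter of ₹600,000 = ₹150,000. The remaining ₹450,000 passes to the descendants.
The descendants' portion (₹450,000) is divided at the children's generation into 3 shares of ₹150,000. Benedek takes ₹150,000. The 2 shares of the deceased (Briar and Joaquin) are combined into a pool of ₹300,000.
That pool (₹300,000) is divided at the grandchildren's generation equally among Zainab, Cormac, Ulla, Faisal, and Odalys: ₹60,000 each.

Faisal receives ₹60,000.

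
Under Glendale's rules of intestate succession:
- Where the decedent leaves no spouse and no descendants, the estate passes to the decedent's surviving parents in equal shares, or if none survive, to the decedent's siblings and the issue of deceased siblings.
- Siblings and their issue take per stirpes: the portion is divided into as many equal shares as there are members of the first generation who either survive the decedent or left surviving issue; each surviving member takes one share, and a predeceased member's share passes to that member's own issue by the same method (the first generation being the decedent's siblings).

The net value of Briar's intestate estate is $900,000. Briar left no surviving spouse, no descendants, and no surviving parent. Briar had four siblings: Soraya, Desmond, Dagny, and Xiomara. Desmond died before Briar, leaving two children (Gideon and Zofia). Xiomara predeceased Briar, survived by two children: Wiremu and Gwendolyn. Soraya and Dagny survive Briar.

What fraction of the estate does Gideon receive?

Gideon receives 1/8 of the estate.

The entire $900,000 passes to the siblings and their issue.
That amount ($900,000) is divided into 4 shares of $225,000: Soraya and Dagny each take $225,000; Desmond's $225,000 share passes to Desmond's issue; Xiomara's $225,000 share passes to Xiomara's issue.
Desmond's share ($225,000) is divided into 2 shares of $112,500: Gideon and Zofia each take $112,500.
Xiomara's share ($225,000) is divided into 2 shares of $112,500: Wiremu and Gwendolyn each take $112,500.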